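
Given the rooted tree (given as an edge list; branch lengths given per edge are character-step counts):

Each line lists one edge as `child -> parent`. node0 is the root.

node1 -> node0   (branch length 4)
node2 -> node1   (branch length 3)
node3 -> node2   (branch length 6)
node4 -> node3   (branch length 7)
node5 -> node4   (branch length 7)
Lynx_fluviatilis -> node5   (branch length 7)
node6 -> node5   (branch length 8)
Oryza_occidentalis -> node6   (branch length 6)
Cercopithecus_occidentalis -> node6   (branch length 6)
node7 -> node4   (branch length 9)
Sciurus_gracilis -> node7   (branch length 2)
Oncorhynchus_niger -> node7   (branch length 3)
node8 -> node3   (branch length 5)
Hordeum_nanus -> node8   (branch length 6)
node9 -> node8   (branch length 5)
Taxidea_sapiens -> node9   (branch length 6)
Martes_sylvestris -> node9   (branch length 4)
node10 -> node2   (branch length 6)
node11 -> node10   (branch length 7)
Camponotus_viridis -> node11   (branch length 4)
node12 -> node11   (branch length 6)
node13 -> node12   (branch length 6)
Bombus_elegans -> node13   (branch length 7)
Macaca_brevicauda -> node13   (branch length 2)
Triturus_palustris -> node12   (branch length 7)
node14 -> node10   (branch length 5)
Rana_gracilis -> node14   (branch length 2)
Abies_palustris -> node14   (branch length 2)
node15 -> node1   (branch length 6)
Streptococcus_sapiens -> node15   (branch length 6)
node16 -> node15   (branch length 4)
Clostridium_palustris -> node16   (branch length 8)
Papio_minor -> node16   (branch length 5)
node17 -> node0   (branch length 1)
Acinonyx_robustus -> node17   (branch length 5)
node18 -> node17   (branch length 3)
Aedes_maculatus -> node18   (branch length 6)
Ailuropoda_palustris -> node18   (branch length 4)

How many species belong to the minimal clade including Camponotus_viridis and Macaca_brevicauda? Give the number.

4

The MRCA of Camponotus_viridis and Macaca_brevicauda is the node subtending (Camponotus_viridis,((Bombus_elegans,Macaca_brevicauda),Triturus_palustris)).
That clade contains 4 terminal taxa: Bombus_elegans, Camponotus_viridis, Macaca_brevicauda, Triturus_palustris.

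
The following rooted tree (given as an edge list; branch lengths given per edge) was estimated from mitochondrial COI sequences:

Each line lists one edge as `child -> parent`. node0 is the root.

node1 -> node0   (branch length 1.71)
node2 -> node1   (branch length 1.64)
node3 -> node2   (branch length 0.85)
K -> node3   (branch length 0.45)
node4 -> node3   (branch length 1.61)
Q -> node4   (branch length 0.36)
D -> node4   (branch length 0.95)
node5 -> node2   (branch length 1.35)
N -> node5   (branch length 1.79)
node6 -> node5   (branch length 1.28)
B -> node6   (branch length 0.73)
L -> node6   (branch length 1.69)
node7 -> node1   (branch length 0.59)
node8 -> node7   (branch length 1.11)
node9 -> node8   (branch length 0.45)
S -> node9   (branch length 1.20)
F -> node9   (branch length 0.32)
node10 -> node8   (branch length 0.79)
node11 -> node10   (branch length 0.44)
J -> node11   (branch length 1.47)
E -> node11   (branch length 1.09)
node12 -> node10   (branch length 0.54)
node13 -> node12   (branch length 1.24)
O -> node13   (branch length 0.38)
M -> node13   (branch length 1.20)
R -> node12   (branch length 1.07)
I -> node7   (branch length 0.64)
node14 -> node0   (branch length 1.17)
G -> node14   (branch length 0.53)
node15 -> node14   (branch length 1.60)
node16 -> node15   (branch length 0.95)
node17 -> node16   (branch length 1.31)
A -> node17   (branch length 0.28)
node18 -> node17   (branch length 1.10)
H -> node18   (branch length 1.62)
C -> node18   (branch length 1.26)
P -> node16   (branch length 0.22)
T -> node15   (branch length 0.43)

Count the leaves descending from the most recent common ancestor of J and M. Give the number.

5

The MRCA of J and M is the node subtending ((J,E),((O,M),R)).
That clade contains 5 terminal taxa: E, J, M, O, R.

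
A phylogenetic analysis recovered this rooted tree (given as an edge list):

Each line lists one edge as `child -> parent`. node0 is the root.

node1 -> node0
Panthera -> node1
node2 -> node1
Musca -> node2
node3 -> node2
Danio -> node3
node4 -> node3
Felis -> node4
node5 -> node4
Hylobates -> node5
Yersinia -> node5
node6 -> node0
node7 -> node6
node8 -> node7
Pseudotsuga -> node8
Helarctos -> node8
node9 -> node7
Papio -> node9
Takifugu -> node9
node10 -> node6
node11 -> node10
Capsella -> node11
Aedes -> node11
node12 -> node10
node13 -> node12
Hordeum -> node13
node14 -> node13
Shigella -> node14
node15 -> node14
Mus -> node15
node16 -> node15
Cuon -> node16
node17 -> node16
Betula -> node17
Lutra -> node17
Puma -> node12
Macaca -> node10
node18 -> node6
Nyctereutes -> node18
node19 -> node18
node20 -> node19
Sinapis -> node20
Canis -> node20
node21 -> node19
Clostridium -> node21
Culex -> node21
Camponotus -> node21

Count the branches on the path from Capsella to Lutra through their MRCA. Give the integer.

9

The MRCA of Capsella and Lutra is the node subtending ((Capsella,Aedes),((Hordeum,(Shigella,(Mus,(Cuon,(Betula,Lutra))))),Puma),Macaca).
From Capsella up to that node: 2 branches. From Lutra up to the same node: 7 branches. Total: 2 + 7 = 9.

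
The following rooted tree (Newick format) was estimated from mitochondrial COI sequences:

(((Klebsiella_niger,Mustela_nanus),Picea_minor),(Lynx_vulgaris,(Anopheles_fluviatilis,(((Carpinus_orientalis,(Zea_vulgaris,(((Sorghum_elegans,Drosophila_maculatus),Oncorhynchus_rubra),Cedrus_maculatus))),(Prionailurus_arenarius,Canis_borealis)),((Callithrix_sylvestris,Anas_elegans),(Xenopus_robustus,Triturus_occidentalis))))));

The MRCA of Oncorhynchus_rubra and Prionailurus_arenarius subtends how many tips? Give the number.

8

The MRCA of Oncorhynchus_rubra and Prionailurus_arenarius is the node subtending ((Carpinus_orientalis,(Zea_vulgaris,(((Sorghum_elegans,Drosophila_maculatus),Oncorhynchus_rubra),Cedrus_maculatus))),(Prionailurus_arenarius,Canis_borealis)).
That clade contains 8 terminal taxa: Canis_borealis, Carpinus_orientalis, Cedrus_maculatus, Drosophila_maculatus, Oncorhynchus_rubra, Prionailurus_arenarius, Sorghum_elegans, Zea_vulgaris.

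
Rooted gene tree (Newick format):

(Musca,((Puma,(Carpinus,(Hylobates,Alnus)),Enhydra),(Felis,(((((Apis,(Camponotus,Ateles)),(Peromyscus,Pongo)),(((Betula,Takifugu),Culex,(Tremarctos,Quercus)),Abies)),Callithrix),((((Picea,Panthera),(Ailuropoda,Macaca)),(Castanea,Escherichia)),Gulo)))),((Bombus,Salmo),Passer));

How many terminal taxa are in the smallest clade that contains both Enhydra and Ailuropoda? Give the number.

25

The MRCA of Enhydra and Ailuropoda is the node subtending ((Puma,(Carpinus,(Hylobates,Alnus)),Enhydra),(Felis,(((((Apis,(Camponotus,Ateles)),(Peromyscus,Pongo)),(((Betula,Takifugu),Culex,(Tremarctos,Quercus)),Abies)),Callithrix),((((Picea,Panthera),(Ailuropoda,Macaca)),(Castanea,Escherichia)),Gulo)))).
That clade contains 25 terminal taxa: Abies, Ailuropoda, Alnus, Apis, Ateles, Betula, Callithrix, Camponotus, Carpinus, Castanea, Culex, Enhydra, Escherichia, Felis, Gulo, Hylobates, Macaca, Panthera, Peromyscus, Picea, Pongo, Puma, Quercus, Takifugu, Tremarctos.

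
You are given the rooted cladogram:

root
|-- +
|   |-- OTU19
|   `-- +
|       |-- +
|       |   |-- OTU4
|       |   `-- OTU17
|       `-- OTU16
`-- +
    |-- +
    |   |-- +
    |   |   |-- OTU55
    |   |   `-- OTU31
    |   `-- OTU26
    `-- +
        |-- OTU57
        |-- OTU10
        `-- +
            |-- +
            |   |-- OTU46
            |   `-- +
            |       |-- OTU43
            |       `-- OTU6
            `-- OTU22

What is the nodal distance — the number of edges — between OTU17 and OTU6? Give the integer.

The MRCA of OTU17 and OTU6 is the root of the tree.
From OTU17 up to that node: 4 branches. From OTU6 up to the same node: 6 branches. Total: 4 + 6 = 10.

10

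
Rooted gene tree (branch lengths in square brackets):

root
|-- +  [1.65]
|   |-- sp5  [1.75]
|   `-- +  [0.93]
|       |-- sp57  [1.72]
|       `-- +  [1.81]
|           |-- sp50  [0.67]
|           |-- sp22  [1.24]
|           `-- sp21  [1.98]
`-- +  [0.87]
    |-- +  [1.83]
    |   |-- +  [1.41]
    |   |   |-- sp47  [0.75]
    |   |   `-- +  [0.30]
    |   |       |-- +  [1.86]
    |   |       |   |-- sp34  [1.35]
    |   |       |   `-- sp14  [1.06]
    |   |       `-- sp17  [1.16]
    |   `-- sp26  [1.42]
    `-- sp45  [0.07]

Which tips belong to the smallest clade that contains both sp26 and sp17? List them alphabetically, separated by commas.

sp14, sp17, sp26, sp34, sp47

Tracing sp26: it sits inside ((sp47,((sp34,sp14),sp17)),sp26).
Tracing sp17: it sits inside ((sp34,sp14),sp17).
The smallest clade enclosing both is ((sp47,((sp34,sp14),sp17)),sp26); the answer is its 5 terminal taxa in alphabetical order.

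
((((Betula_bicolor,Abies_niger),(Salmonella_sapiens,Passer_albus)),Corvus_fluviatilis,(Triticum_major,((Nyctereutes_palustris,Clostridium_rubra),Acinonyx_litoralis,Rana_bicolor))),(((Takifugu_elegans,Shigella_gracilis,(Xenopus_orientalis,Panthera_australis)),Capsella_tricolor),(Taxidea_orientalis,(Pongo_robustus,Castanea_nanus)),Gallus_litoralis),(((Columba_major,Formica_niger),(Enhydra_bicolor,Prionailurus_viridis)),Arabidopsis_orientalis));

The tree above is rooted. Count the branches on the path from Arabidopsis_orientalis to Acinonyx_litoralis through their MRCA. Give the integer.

The MRCA of Arabidopsis_orientalis and Acinonyx_litoralis is the root of the tree.
From Arabidopsis_orientalis up to that node: 2 branches. From Acinonyx_litoralis up to the same node: 4 branches. Total: 2 + 4 = 6.

6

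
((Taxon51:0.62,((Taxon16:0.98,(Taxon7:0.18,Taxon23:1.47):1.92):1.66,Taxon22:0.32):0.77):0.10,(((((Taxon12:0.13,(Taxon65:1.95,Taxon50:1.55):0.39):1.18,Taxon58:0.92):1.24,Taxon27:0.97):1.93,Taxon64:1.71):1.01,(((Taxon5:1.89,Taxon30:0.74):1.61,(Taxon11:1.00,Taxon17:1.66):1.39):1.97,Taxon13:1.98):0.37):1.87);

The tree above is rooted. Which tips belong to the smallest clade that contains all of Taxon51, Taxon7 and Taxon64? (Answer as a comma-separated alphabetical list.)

Tracing Taxon51: it sits inside (Taxon51,((Taxon16,(Taxon7,Taxon23)),Taxon22)).
Tracing Taxon7: it sits inside (Taxon7,Taxon23).
Tracing Taxon64: it sits inside ((((Taxon12,(Taxon65,Taxon50)),Taxon58),Taxon27),Taxon64).
The smallest clade enclosing all 3 is the whole tree (their MRCA is the root), so the answer is all 16 tips in alphabetical order.

Taxon11, Taxon12, Taxon13, Taxon16, Taxon17, Taxon22, Taxon23, Taxon27, Taxon30, Taxon5, Taxon50, Taxon51, Taxon58, Taxon64, Taxon65, Taxon7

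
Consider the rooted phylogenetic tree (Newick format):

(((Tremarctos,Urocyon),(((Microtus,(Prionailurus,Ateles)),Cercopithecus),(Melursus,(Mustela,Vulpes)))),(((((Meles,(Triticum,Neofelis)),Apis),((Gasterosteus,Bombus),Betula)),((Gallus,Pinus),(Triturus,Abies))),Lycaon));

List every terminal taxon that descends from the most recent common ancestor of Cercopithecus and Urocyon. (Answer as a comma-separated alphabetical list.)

Ateles, Cercopithecus, Melursus, Microtus, Mustela, Prionailurus, Tremarctos, Urocyon, Vulpes

Tracing Cercopithecus: it sits inside ((Microtus,(Prionailurus,Ateles)),Cercopithecus).
Tracing Urocyon: it sits inside (Tremarctos,Urocyon).
The smallest clade enclosing both is ((Tremarctos,Urocyon),(((Microtus,(Prionailurus,Ateles)),Cercopithecus),(Melursus,(Mustela,Vulpes)))); the answer is its 9 terminal taxa in alphabetical order.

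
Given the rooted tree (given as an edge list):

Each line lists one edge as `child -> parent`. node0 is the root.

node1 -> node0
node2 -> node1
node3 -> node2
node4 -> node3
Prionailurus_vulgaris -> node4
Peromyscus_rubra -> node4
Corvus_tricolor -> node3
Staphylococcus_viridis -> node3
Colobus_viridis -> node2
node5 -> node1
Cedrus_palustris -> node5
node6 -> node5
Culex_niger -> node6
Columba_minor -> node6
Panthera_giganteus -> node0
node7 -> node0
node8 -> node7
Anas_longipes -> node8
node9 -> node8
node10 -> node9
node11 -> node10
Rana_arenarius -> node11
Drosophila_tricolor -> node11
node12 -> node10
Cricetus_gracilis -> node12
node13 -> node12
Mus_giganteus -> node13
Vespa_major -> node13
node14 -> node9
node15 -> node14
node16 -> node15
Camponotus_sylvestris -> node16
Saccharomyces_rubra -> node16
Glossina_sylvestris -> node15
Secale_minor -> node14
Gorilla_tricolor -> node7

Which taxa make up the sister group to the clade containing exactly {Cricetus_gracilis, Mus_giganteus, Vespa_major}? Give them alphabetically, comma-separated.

The clade containing exactly {Cricetus_gracilis, Mus_giganteus, Vespa_major} attaches to the tree at the node subtending ((Rana_arenarius,Drosophila_tricolor),(Cricetus_gracilis,(Mus_giganteus,Vespa_major))).
The other lineage descending from that same node — the sister group — is (Rana_arenarius,Drosophila_tricolor); its 2 tips in alphabetical order are the answer.

Drosophila_tricolor, Rana_arenarius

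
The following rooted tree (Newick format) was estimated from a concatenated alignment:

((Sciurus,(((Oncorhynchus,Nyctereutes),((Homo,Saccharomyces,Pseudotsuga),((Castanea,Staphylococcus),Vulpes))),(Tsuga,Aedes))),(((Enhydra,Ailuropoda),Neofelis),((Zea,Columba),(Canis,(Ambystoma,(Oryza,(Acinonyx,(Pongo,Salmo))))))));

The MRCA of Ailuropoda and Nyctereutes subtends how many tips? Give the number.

The MRCA of Ailuropoda and Nyctereutes is the root, so the clade is the entire tree.
That clade contains 22 terminal taxa: Acinonyx, Aedes, Ailuropoda, Ambystoma, Canis, Castanea, Columba, Enhydra, Homo, Neofelis, Nyctereutes, Oncorhynchus, Oryza, Pongo, Pseudotsuga, Saccharomyces, Salmo, Sciurus, Staphylococcus, Tsuga, Vulpes, Zea.

22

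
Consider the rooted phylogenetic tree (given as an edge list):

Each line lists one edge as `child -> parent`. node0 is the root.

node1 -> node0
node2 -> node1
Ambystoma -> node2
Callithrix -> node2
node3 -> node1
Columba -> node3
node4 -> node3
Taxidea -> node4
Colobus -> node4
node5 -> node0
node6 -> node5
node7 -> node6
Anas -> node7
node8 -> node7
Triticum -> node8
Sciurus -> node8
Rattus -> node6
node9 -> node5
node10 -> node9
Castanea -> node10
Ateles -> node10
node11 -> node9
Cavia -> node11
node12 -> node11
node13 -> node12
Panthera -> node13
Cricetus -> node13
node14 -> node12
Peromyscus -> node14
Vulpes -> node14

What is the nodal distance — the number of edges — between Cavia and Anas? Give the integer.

The MRCA of Cavia and Anas is the node subtending (((Anas,(Triticum,Sciurus)),Rattus),((Castanea,Ateles),(Cavia,((Panthera,Cricetus),(Peromyscus,Vulpes))))).
From Cavia up to that node: 3 branches. From Anas up to the same node: 3 branches. Total: 3 + 3 = 6.

6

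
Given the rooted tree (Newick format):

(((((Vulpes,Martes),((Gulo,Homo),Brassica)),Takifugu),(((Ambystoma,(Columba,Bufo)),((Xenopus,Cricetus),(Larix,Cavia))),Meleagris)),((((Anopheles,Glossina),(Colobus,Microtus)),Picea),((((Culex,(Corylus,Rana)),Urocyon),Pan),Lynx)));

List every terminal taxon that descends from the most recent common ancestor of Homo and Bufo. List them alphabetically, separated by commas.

Ambystoma, Brassica, Bufo, Cavia, Columba, Cricetus, Gulo, Homo, Larix, Martes, Meleagris, Takifugu, Vulpes, Xenopus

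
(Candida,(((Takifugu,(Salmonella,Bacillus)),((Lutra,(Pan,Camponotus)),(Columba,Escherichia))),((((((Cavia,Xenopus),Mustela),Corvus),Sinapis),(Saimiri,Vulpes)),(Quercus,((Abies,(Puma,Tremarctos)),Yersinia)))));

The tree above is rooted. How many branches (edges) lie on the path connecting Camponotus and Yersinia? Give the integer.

The MRCA of Camponotus and Yersinia is the node subtending (((Takifugu,(Salmonella,Bacillus)),((Lutra,(Pan,Camponotus)),(Columba,Escherichia))),((((((Cavia,Xenopus),Mustela),Corvus),Sinapis),(Saimiri,Vulpes)),(Quercus,((Abies,(Puma,Tremarctos)),Yersinia)))).
From Camponotus up to that node: 5 branches. From Yersinia up to the same node: 4 branches. Total: 5 + 4 = 9.

9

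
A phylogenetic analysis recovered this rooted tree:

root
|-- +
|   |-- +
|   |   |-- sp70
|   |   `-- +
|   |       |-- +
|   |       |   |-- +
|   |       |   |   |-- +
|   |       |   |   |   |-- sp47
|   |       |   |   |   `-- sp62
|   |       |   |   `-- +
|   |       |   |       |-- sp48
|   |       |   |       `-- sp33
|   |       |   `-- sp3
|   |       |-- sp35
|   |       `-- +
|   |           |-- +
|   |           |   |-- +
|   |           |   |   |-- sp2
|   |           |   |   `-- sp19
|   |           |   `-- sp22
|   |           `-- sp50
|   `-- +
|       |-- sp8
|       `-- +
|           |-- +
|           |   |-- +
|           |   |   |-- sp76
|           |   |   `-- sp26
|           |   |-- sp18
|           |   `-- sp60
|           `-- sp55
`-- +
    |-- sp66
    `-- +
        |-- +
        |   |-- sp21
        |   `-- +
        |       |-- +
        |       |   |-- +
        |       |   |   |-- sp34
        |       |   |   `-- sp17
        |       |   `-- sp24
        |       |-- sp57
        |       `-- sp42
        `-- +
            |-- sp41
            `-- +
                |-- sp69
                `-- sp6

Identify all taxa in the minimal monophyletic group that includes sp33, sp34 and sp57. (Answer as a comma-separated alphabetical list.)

sp17, sp18, sp19, sp2, sp21, sp22, sp24, sp26, sp3, sp33, sp34, sp35, sp41, sp42, sp47, sp48, sp50, sp55, sp57, sp6, sp60, sp62, sp66, sp69, sp70, sp76, sp8

Tracing sp33: it sits inside (sp48,sp33).
Tracing sp34: it sits inside (sp34,sp17).
Tracing sp57: it sits inside (((sp34,sp17),sp24),sp57,sp42).
The smallest clade enclosing all 3 is the whole tree (their MRCA is the root), so the answer is all 27 tips in alphabetical order.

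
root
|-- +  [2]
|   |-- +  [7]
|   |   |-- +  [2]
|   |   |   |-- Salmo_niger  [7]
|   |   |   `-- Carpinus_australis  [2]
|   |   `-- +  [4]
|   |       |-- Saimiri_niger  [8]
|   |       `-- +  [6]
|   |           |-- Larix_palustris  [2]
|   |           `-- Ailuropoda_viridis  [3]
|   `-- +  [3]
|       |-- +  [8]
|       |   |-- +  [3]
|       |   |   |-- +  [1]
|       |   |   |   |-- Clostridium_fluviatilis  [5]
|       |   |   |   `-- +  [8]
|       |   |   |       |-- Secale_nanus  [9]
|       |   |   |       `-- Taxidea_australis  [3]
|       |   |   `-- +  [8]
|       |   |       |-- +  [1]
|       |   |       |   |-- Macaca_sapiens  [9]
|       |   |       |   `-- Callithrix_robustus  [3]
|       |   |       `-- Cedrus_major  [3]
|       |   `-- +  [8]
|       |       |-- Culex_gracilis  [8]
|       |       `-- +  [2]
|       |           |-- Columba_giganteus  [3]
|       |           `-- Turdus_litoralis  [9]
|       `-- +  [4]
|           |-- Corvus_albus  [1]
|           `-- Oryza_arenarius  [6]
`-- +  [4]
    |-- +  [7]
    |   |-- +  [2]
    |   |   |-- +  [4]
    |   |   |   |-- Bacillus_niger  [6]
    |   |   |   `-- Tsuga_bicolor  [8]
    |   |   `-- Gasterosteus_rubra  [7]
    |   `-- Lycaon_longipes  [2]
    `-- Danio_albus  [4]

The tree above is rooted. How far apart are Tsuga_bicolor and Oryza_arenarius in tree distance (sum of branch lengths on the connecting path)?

40

The path runs Tsuga_bicolor → … → MRCA → … → Oryza_arenarius; the MRCA is the root of the tree.
Branch lengths along that path: 8 + 4 + 2 + 7 + 4 + 2 + 3 + 4 + 6 = 40.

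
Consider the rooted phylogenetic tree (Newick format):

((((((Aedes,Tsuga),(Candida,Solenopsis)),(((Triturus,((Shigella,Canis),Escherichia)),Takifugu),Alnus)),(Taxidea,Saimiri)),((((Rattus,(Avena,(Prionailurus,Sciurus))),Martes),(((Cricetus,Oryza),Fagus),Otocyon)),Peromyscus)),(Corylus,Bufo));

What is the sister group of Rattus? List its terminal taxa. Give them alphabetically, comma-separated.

Avena, Prionailurus, Sciurus

Rattus attaches to the tree at the node subtending (Rattus,(Avena,(Prionailurus,Sciurus))).
The other lineage descending from that same node — the sister group — is (Avena,(Prionailurus,Sciurus)); its 3 tips in alphabetical order are the answer.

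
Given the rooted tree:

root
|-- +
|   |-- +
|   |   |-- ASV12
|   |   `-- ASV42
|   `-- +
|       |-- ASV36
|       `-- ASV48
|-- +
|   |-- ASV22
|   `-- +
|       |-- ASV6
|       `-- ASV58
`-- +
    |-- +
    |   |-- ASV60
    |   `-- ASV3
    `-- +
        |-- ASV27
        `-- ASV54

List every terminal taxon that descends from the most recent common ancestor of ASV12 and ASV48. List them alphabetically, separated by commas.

ASV12, ASV36, ASV42, ASV48

Tracing ASV12: it sits inside (ASV12,ASV42).
Tracing ASV48: it sits inside (ASV36,ASV48).
The smallest clade enclosing both is ((ASV12,ASV42),(ASV36,ASV48)); the answer is its 4 terminal taxa in alphabetical order.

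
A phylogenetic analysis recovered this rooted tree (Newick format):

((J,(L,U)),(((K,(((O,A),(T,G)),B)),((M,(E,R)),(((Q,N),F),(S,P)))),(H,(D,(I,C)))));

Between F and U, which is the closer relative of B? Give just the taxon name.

F

The MRCA of B and F subtends ((K,(((O,A),(T,G)),B)),((M,(E,R)),(((Q,N),F),(S,P)))) (14 taxa).
The MRCA of B and U is the root, subtending the entire tree (21 taxa).
The first is nested inside the second, so B shares a more recent common ancestor with F.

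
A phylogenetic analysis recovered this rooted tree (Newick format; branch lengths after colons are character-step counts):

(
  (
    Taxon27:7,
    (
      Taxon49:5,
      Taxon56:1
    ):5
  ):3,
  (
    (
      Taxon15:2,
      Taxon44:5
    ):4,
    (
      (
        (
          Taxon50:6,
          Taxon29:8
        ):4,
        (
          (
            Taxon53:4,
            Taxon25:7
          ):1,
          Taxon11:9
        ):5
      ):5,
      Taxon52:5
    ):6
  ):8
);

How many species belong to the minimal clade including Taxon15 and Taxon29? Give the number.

The MRCA of Taxon15 and Taxon29 is the node subtending ((Taxon15,Taxon44),(((Taxon50,Taxon29),((Taxon53,Taxon25),Taxon11)),Taxon52)).
That clade contains 8 terminal taxa: Taxon11, Taxon15, Taxon25, Taxon29, Taxon44, Taxon50, Taxon52, Taxon53.

8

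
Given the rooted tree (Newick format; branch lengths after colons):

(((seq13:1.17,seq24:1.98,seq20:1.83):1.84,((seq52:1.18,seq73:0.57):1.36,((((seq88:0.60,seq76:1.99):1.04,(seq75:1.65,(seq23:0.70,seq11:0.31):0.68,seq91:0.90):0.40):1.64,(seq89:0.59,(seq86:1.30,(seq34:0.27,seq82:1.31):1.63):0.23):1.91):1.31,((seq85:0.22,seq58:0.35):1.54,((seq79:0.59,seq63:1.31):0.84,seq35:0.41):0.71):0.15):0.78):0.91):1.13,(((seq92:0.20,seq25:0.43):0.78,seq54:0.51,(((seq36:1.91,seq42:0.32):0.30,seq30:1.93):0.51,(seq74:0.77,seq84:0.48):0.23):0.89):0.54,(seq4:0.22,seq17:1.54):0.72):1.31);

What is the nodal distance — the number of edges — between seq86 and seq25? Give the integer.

11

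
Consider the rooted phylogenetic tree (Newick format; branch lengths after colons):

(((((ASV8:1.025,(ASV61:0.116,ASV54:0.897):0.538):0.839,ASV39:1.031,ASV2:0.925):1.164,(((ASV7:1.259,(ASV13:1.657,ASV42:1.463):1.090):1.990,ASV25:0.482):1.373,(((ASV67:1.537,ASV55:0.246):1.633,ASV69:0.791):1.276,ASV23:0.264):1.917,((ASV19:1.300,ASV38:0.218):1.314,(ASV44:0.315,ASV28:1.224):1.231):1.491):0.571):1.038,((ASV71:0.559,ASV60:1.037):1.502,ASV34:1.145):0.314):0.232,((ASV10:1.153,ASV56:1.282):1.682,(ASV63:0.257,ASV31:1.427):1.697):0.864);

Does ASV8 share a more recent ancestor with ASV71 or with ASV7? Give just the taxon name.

The MRCA of ASV8 and ASV7 subtends (((ASV8,(ASV61,ASV54)),ASV39,ASV2),(((ASV7,(ASV13,ASV42)),ASV25),(((ASV67,ASV55),ASV69),ASV23),((ASV19,ASV38),(ASV44,ASV28)))) (17 taxa).
The MRCA of ASV8 and ASV71 subtends ((((ASV8,(ASV61,ASV54)),ASV39,ASV2),(((ASV7,(ASV13,ASV42)),ASV25),(((ASV67,ASV55),ASV69),ASV23),((ASV19,ASV38),(ASV44,ASV28)))),((ASV71,ASV60),ASV34)) (20 taxa).
The first is nested inside the second, so ASV8 shares a more recent common ancestor with ASV7.

ASV7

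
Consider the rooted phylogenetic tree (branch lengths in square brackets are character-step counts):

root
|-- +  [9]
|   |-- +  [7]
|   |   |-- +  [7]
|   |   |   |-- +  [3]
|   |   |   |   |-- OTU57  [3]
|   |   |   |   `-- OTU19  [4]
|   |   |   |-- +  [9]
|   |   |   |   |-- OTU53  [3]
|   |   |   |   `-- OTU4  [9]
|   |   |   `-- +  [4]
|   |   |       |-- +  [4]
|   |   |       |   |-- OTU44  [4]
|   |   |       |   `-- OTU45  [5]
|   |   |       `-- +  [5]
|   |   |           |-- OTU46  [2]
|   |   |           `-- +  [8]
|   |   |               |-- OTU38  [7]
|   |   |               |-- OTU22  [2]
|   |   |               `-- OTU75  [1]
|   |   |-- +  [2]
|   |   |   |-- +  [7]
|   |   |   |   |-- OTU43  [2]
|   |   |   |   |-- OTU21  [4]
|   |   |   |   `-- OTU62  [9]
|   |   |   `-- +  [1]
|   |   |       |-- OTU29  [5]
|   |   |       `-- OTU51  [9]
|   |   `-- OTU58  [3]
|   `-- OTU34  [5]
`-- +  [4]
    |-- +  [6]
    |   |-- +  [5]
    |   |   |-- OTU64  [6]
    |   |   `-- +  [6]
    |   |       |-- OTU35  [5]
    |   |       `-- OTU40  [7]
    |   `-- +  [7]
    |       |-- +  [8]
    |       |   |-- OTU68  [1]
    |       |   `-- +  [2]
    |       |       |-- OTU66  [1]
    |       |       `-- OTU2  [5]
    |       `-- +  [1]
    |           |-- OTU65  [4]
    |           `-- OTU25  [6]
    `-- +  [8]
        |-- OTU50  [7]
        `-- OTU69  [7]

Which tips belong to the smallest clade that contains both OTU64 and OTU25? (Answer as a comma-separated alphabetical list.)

OTU2, OTU25, OTU35, OTU40, OTU64, OTU65, OTU66, OTU68

Tracing OTU64: it sits inside (OTU64,(OTU35,OTU40)).
Tracing OTU25: it sits inside (OTU65,OTU25).
The smallest clade enclosing both is ((OTU64,(OTU35,OTU40)),((OTU68,(OTU66,OTU2)),(OTU65,OTU25))); the answer is its 8 terminal taxa in alphabetical order.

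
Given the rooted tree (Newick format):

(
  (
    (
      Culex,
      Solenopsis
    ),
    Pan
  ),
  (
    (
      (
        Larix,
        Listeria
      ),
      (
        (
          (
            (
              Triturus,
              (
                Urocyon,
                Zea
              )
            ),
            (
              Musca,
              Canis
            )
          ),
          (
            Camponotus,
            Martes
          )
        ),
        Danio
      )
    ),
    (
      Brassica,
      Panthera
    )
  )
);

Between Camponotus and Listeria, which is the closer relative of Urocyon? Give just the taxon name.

The MRCA of Urocyon and Camponotus subtends (((Triturus,(Urocyon,Zea)),(Musca,Canis)),(Camponotus,Martes)) (7 taxa).
The MRCA of Urocyon and Listeria subtends ((Larix,Listeria),((((Triturus,(Urocyon,Zea)),(Musca,Canis)),(Camponotus,Martes)),Danio)) (10 taxa).
The first is nested inside the second, so Urocyon shares a more recent common ancestor with Camponotus.

Camponotus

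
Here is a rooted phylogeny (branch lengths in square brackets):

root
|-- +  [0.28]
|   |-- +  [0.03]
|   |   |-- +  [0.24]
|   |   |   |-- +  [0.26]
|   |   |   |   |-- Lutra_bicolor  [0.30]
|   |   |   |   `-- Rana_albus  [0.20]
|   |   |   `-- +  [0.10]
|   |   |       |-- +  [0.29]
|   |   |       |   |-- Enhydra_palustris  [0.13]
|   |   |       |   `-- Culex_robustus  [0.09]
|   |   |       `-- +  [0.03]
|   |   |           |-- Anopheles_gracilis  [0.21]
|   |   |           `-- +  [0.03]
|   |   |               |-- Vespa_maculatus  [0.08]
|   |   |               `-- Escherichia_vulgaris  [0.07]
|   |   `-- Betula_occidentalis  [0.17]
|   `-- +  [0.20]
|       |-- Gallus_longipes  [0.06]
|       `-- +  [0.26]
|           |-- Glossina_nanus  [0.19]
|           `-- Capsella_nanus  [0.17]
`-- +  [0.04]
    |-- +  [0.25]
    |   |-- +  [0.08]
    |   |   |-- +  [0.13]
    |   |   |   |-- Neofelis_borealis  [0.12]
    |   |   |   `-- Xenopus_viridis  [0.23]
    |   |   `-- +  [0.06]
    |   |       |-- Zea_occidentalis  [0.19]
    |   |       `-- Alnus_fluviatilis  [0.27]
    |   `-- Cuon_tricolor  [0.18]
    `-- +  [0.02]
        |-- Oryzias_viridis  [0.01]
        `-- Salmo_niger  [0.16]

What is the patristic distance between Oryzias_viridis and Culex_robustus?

The path runs Oryzias_viridis → … → MRCA → … → Culex_robustus; the MRCA is the root of the tree.
Branch lengths along that path: 0.01 + 0.02 + 0.04 + 0.28 + 0.03 + 0.24 + 0.10 + 0.29 + 0.09 = 1.10.

1.10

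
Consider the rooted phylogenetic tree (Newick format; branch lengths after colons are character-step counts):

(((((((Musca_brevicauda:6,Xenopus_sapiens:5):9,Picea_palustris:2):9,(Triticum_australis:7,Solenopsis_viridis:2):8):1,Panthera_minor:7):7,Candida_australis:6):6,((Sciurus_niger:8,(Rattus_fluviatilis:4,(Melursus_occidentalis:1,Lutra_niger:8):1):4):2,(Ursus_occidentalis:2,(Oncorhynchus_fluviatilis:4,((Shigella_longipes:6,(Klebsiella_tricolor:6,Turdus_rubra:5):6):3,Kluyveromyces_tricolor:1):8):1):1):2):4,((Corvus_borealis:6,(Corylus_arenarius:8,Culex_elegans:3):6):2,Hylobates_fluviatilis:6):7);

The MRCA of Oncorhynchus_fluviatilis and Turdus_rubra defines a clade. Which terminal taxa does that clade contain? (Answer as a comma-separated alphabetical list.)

Klebsiella_tricolor, Kluyveromyces_tricolor, Oncorhynchus_fluviatilis, Shigella_longipes, Turdus_rubra

Tracing Oncorhynchus_fluviatilis: it sits inside (Oncorhynchus_fluviatilis,((Shigella_longipes,(Klebsiella_tricolor,Turdus_rubra)),Kluyveromyces_tricolor)).
Tracing Turdus_rubra: it sits inside (Klebsiella_tricolor,Turdus_rubra).
The smallest clade enclosing both is (Oncorhynchus_fluviatilis,((Shigella_longipes,(Klebsiella_tricolor,Turdus_rubra)),Kluyveromyces_tricolor)); the answer is its 5 terminal taxa in alphabetical order.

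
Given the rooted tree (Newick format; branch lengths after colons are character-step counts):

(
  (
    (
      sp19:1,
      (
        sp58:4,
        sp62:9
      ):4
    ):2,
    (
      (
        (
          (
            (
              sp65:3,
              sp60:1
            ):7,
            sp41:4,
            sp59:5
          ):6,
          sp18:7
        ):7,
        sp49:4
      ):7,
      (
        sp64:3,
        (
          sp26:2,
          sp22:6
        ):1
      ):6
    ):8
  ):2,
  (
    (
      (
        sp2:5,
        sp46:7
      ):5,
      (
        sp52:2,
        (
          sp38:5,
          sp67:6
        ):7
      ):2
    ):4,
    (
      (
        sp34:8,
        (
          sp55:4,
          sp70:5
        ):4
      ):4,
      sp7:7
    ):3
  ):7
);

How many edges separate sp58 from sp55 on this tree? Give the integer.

9

The MRCA of sp58 and sp55 is the root of the tree.
From sp58 up to that node: 4 branches. From sp55 up to the same node: 5 branches. Total: 4 + 5 = 9.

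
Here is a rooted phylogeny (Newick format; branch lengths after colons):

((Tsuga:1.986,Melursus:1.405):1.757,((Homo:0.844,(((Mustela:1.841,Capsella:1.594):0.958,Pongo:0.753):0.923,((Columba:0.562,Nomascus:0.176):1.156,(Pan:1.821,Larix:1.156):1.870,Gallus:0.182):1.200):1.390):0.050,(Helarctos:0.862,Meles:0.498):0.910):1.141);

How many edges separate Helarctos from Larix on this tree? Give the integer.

7

The MRCA of Helarctos and Larix is the node subtending ((Homo,(((Mustela,Capsella),Pongo),((Columba,Nomascus),(Pan,Larix),Gallus))),(Helarctos,Meles)).
From Helarctos up to that node: 2 branches. From Larix up to the same node: 5 branches. Total: 2 + 5 = 7.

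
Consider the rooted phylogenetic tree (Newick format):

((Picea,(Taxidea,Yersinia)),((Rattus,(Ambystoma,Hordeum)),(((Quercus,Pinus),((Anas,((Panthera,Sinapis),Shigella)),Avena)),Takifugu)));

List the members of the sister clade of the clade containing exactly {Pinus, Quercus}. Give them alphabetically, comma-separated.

Anas, Avena, Panthera, Shigella, Sinapis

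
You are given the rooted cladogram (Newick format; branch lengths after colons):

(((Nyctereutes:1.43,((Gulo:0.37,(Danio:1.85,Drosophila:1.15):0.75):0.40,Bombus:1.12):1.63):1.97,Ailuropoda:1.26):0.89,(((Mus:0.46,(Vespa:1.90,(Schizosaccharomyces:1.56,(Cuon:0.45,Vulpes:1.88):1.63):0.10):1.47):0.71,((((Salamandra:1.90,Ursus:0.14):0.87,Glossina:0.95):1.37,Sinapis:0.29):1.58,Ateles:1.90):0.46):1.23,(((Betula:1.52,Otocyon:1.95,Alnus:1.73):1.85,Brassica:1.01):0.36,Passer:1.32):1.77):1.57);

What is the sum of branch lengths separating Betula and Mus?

7.90

The path runs Betula → … → MRCA → … → Mus; the MRCA is the node subtending (((Mus,(Vespa,(Schizosaccharomyces,(Cuon,Vulpes)))),((((Salamandra,Ursus),Glossina),Sinapis),Ateles)),(((Betula,Otocyon,Alnus),Brassica),Passer)).
Branch lengths along that path: 1.52 + 1.85 + 0.36 + 1.77 + 1.23 + 0.71 + 0.46 = 7.90.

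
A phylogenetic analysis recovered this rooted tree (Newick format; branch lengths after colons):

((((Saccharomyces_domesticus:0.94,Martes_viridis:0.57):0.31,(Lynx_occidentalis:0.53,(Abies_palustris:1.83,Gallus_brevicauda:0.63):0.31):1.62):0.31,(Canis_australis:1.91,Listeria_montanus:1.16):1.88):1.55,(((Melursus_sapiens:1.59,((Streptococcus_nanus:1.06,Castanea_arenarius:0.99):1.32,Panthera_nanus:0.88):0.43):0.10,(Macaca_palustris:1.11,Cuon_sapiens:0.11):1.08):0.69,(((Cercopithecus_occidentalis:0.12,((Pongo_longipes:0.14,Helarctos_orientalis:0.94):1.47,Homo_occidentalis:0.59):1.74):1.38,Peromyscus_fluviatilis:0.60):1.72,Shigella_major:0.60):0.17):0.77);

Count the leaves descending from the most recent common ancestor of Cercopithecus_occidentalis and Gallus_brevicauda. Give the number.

The MRCA of Cercopithecus_occidentalis and Gallus_brevicauda is the root, so the clade is the entire tree.
That clade contains 19 terminal taxa: Abies_palustris, Canis_australis, Castanea_arenarius, Cercopithecus_occidentalis, Cuon_sapiens, Gallus_brevicauda, Helarctos_orientalis, Homo_occidentalis, Listeria_montanus, Lynx_occidentalis, Macaca_palustris, Martes_viridis, Melursus_sapiens, Panthera_nanus, Peromyscus_fluviatilis, Pongo_longipes, Saccharomyces_domesticus, Shigella_major, Streptococcus_nanus.

19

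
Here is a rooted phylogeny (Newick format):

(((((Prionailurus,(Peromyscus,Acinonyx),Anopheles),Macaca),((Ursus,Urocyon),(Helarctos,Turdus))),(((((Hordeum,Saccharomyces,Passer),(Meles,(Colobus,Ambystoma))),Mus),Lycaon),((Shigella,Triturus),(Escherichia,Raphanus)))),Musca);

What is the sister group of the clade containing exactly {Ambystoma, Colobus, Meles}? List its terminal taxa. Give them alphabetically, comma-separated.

Hordeum, Passer, Saccharomyces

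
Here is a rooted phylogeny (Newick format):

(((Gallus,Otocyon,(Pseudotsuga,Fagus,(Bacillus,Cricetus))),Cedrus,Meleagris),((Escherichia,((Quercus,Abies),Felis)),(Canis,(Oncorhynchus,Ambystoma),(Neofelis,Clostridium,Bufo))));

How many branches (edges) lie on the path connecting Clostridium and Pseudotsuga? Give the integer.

The MRCA of Clostridium and Pseudotsuga is the root of the tree.
From Clostridium up to that node: 4 branches. From Pseudotsuga up to the same node: 4 branches. Total: 4 + 4 = 8.

8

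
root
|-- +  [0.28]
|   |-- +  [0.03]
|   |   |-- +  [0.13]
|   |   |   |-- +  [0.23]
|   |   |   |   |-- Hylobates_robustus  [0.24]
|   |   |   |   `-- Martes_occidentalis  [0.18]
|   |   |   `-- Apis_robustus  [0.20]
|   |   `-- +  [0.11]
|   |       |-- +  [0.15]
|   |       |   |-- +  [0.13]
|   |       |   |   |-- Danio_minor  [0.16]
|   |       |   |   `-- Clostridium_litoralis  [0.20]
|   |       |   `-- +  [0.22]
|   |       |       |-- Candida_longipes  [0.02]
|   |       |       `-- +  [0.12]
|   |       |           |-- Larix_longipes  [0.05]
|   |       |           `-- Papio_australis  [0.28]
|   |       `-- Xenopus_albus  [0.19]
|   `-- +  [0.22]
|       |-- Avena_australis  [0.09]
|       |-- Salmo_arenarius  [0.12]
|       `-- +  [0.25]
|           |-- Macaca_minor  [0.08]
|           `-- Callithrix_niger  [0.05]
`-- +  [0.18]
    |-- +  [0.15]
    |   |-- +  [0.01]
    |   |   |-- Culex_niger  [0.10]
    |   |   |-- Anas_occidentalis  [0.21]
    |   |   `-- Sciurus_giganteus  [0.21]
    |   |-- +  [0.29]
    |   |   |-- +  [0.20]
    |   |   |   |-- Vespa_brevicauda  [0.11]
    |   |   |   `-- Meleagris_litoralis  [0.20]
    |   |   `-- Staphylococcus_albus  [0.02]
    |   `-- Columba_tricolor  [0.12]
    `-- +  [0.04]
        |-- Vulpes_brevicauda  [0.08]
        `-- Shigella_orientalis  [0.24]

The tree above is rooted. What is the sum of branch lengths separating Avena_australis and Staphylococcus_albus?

The path runs Avena_australis → … → MRCA → … → Staphylococcus_albus; the MRCA is the root of the tree.
Branch lengths along that path: 0.09 + 0.22 + 0.28 + 0.18 + 0.15 + 0.29 + 0.02 = 1.23.

1.23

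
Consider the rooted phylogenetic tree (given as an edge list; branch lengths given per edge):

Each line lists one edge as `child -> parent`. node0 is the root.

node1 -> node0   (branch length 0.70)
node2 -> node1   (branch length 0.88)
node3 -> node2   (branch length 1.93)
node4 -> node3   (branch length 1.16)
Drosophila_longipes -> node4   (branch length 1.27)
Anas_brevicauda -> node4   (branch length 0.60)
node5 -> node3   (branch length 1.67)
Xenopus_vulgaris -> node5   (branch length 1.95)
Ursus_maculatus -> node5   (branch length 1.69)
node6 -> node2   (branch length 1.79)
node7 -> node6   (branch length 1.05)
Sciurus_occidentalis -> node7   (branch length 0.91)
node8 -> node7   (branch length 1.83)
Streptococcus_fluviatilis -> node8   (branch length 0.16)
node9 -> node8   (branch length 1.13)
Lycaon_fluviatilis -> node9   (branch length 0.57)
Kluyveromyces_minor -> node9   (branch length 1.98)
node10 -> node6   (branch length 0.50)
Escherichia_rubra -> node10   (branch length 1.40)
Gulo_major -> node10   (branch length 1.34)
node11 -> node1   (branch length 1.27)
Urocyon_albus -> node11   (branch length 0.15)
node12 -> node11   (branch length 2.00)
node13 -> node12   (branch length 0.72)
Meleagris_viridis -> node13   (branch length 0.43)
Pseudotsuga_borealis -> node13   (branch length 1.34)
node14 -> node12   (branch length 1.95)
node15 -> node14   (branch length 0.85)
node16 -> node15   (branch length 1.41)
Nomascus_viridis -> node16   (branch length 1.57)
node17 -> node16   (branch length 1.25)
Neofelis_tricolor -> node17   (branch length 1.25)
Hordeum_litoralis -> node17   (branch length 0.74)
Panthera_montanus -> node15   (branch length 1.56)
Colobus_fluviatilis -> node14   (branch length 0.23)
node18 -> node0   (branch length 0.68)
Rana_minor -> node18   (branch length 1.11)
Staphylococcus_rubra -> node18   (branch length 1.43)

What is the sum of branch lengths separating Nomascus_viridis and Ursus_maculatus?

The path runs Nomascus_viridis → … → MRCA → … → Ursus_maculatus; the MRCA is the node subtending ((((Drosophila_longipes,Anas_brevicauda),(Xenopus_vulgaris,Ursus_maculatus)),((Sciurus_occidentalis,(Streptococcus_fluviatilis,(Lycaon_fluviatilis,Kluyveromyces_minor))),(Escherichia_rubra,Gulo_major))),(Urocyon_albus,((Meleagris_viridis,Pseudotsuga_borealis),(((Nomascus_viridis,(Neofelis_tricolor,Hordeum_litoralis)),Panthera_montanus),Colobus_fluviatilis)))).
Branch lengths along that path: 1.57 + 1.41 + 0.85 + 1.95 + 2.00 + 1.27 + 0.88 + 1.93 + 1.67 + 1.69 = 15.22.

15.22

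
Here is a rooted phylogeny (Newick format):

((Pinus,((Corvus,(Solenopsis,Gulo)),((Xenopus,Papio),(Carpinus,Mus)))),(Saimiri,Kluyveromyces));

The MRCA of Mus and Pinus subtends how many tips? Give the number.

8

The MRCA of Mus and Pinus is the node subtending (Pinus,((Corvus,(Solenopsis,Gulo)),((Xenopus,Papio),(Carpinus,Mus)))).
That clade contains 8 terminal taxa: Carpinus, Corvus, Gulo, Mus, Papio, Pinus, Solenopsis, Xenopus.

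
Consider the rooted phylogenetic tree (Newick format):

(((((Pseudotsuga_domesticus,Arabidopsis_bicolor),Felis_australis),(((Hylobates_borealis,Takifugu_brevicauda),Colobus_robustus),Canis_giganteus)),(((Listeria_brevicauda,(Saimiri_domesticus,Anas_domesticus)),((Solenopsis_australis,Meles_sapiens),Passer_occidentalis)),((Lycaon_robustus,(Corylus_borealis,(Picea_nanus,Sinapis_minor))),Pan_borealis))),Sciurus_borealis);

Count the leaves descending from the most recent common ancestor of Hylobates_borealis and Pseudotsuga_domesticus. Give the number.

7

The MRCA of Hylobates_borealis and Pseudotsuga_domesticus is the node subtending (((Pseudotsuga_domesticus,Arabidopsis_bicolor),Felis_australis),(((Hylobates_borealis,Takifugu_brevicauda),Colobus_robustus),Canis_giganteus)).
That clade contains 7 terminal taxa: Arabidopsis_bicolor, Canis_giganteus, Colobus_robustus, Felis_australis, Hylobates_borealis, Pseudotsuga_domesticus, Takifugu_brevicauda.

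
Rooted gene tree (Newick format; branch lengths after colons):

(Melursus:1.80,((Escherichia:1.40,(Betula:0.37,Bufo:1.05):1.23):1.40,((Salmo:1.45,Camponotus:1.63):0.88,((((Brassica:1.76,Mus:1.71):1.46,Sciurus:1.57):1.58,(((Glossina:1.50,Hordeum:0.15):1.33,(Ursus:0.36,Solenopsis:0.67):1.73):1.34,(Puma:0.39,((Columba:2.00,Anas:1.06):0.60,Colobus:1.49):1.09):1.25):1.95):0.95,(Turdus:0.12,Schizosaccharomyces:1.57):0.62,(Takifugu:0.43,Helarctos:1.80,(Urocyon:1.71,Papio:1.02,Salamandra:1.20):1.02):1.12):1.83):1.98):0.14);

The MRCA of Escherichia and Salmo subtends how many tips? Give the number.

23

The MRCA of Escherichia and Salmo is the node subtending ((Escherichia,(Betula,Bufo)),((Salmo,Camponotus),((((Brassica,Mus),Sciurus),(((Glossina,Hordeum),(Ursus,Solenopsis)),(Puma,((Columba,Anas),Colobus)))),(Turdus,Schizosaccharomyces),(Takifugu,Helarctos,(Urocyon,Papio,Salamandra))))).
That clade contains 23 terminal taxa: Anas, Betula, Brassica, Bufo, Camponotus, Colobus, Columba, Escherichia, Glossina, Helarctos, Hordeum, Mus, Papio, Puma, Salamandra, Salmo, Schizosaccharomyces, Sciurus, Solenopsis, Takifugu, Turdus, Urocyon, Ursus.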